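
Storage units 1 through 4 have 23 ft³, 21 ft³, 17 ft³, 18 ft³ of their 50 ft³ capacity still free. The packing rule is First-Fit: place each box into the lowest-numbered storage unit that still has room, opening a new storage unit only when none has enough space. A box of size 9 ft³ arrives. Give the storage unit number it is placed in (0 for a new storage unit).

Storage units with room: storage unit 1 (23 ft³), storage unit 2 (21 ft³), storage unit 3 (17 ft³), storage unit 4 (18 ft³).
The first with room is storage unit 1.

1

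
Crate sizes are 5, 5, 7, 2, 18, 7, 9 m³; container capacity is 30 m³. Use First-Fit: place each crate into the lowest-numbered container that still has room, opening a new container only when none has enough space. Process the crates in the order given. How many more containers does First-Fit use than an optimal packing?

0

First-Fit: [5,5,7,2,7] [18,9] → 2 containers.
Total size 53 m³; any packing needs at least ⌈53/30⌉ = 2 containers.
So 2 is already optimal.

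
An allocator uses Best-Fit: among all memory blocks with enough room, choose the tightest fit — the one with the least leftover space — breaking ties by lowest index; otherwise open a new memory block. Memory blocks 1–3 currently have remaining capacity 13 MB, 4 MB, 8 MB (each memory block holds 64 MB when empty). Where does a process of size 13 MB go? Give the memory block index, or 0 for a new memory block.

1

Memory blocks with room: memory block 1 (13 MB).
Tightest fit is memory block 1 with 13 MB free.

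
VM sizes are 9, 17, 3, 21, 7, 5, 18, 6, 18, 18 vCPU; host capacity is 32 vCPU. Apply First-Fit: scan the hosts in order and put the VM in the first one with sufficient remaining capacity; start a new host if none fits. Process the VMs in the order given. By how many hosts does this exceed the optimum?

0

First-Fit: [9,17,3] [21,7] [5,18,6] [18] [18] → 5 hosts.
5 VMs exceed 16 vCPU (half the capacity), and no two of those can share a host, so at least 5 hosts are needed.
So 5 is already optimal.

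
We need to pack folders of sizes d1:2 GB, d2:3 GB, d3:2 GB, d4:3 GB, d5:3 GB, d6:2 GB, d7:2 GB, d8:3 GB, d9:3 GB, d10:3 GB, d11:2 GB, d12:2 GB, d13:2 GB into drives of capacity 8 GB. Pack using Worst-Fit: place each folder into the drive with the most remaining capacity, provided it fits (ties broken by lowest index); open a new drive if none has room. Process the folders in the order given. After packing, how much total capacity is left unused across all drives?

Put d1 (2 GB) in drive 1; 6 GB remain.
Put d2 (3 GB) in drive 1; 3 GB remain.
Put d3 (2 GB) in drive 1; 1 GB remain.
Put d4 (3 GB) in drive 2; 5 GB remain.
Put d5 (3 GB) in drive 2; 2 GB remain.
Put d6 (2 GB) in drive 2; 0 GB remain.
Put d7 (2 GB) in drive 3; 6 GB remain.
Put d8 (3 GB) in drive 3; 3 GB remain.
Put d9 (3 GB) in drive 3; 0 GB remain.
Put d10 (3 GB) in drive 4; 5 GB remain.
Put d11 (2 GB) in drive 4; 3 GB remain.
Put d12 (2 GB) in drive 4; 1 GB remain.
Put d13 (2 GB) in drive 5; 6 GB remain.
5 drives × 8 GB = 40 GB; used 32 GB; unused 8 GB.

8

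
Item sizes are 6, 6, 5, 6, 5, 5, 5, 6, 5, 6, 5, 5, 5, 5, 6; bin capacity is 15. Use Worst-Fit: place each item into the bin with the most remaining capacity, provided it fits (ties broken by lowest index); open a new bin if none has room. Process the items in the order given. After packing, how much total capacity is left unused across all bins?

bin 1: place 6, 9 left
bin 1: place 6, 3 left
bin 2: place 5, 10 left
bin 2: place 6, 4 left
bin 3: place 5, 10 left
bin 3: place 5, 5 left
bin 3: place 5, 0 left
bin 4: place 6, 9 left
bin 4: place 5, 4 left
bin 5: place 6, 9 left
bin 5: place 5, 4 left
bin 6: place 5, 10 left
bin 6: place 5, 5 left
bin 6: place 5, 0 left
bin 7: place 6, 9 left
7 bins × 15 = 105; used 81; unused 24.

24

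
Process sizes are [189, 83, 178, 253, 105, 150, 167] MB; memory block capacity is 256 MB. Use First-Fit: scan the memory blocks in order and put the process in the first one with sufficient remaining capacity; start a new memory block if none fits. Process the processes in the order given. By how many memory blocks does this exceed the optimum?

First-Fit: [189] [83,105] [178] [253] [150] [167] → 6 memory blocks.
Total size 1125 MB; any packing needs at least ⌈1125/256⌉ = 5 memory blocks.
An optimal packing achieves that bound: [253] [189] [178] [167,83] [150,105] → 5 memory blocks.
Excess: 6 − 5 = 1.

1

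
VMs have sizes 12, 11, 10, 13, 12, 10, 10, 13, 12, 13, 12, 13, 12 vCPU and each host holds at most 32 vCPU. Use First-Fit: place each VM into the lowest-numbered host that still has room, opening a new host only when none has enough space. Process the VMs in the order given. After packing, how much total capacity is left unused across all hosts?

12 vCPU → host 1 (remaining 20 vCPU)
11 vCPU → host 1 (remaining 9 vCPU)
10 vCPU → host 2 (remaining 22 vCPU)
13 vCPU → host 2 (remaining 9 vCPU)
12 vCPU → host 3 (remaining 20 vCPU)
10 vCPU → host 3 (remaining 10 vCPU)
10 vCPU → host 3 (remaining 0 vCPU)
13 vCPU → host 4 (remaining 19 vCPU)
12 vCPU → host 4 (remaining 7 vCPU)
13 vCPU → host 5 (remaining 19 vCPU)
12 vCPU → host 5 (remaining 7 vCPU)
13 vCPU → host 6 (remaining 19 vCPU)
12 vCPU → host 6 (remaining 7 vCPU)
6 hosts × 32 vCPU = 192 vCPU; used 153 vCPU; unused 39 vCPU.

39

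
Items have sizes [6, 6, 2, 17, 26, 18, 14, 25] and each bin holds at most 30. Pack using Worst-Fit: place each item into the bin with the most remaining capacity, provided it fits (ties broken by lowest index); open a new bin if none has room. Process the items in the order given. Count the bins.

6 → bin 1 (remaining 24)
6 → bin 1 (remaining 18)
2 → bin 1 (remaining 16)
17 → bin 2 (remaining 13)
26 → bin 3 (remaining 4)
18 → bin 4 (remaining 12)
14 → bin 1 (remaining 2)
25 → bin 5 (remaining 5)

5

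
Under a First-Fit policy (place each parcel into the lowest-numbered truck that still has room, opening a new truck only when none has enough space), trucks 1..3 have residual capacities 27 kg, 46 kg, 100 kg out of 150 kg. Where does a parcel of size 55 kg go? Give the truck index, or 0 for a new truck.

Trucks with room: truck 3 (100 kg).
The first with room is truck 3.

3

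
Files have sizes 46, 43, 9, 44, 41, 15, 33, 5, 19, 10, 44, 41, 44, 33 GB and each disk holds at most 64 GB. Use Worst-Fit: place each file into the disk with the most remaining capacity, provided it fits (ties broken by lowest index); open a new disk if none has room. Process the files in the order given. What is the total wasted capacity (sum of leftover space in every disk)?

149

Put 46 GB in disk 1; 18 GB remain.
Put 43 GB in disk 2; 21 GB remain.
Put 9 GB in disk 2; 12 GB remain.
Put 44 GB in disk 3; 20 GB remain.
Put 41 GB in disk 4; 23 GB remain.
Put 15 GB in disk 4; 8 GB remain.
Put 33 GB in disk 5; 31 GB remain.
Put 5 GB in disk 5; 26 GB remain.
Put 19 GB in disk 5; 7 GB remain.
Put 10 GB in disk 3; 10 GB remain.
Put 44 GB in disk 6; 20 GB remain.
Put 41 GB in disk 7; 23 GB remain.
Put 44 GB in disk 8; 20 GB remain.
Put 33 GB in disk 9; 31 GB remain.
9 disks × 64 GB = 576 GB; used 427 GB; unused 149 GB.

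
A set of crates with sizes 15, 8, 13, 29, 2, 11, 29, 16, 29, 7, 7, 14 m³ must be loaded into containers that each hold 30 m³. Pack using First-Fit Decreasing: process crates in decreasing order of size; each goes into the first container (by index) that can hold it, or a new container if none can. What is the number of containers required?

Sorted descending: 29, 29, 29, 16, 15, 14, 13, 11, 8, 7, 7, 2.
29 m³ → container 1 (remaining 1 m³)
29 m³ → container 2 (remaining 1 m³)
29 m³ → container 3 (remaining 1 m³)
16 m³ → container 4 (remaining 14 m³)
15 m³ → container 5 (remaining 15 m³)
14 m³ → container 4 (remaining 0 m³)
13 m³ → container 5 (remaining 2 m³)
11 m³ → container 6 (remaining 19 m³)
8 m³ → container 6 (remaining 11 m³)
7 m³ → container 6 (remaining 4 m³)
7 m³ → container 7 (remaining 23 m³)
2 m³ → container 5 (remaining 0 m³)
Final containers: [29] [29] [29] [16,14] [15,13,2] [11,8,7] [7].

7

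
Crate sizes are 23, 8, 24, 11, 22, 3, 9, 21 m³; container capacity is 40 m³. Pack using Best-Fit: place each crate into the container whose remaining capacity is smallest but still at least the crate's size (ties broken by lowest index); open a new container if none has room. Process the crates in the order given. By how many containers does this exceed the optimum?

0

Best-Fit: [23,8,9] [24,11,3] [22] [21] → 4 containers.
Total size 121 m³; any packing needs at least ⌈121/40⌉ = 4 containers.
So 4 is already optimal.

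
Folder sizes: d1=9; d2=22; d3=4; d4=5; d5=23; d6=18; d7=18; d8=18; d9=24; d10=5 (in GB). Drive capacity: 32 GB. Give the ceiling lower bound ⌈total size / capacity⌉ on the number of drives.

5

Total size = 9 + 22 + 4 + 5 + 23 + 18 + 18 + 18 + 24 + 5 = 146 GB.
⌈146 / 32⌉ = 5.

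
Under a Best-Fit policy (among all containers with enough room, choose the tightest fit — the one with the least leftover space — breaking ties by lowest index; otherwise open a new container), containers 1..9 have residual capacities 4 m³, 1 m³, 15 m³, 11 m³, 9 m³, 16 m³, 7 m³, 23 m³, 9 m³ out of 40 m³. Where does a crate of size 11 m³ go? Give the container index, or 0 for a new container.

4

Containers with room: container 3 (15 m³), container 4 (11 m³), container 6 (16 m³), container 8 (23 m³).
Tightest fit is container 4 with 11 m³ free.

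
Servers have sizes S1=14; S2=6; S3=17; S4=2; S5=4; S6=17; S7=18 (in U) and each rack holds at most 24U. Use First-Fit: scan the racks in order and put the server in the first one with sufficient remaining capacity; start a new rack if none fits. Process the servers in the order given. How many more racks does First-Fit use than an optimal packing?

First-Fit: [14,6,2] [17,4] [17] [18] → 4 racks.
Total size 78U; any packing needs at least ⌈78/24⌉ = 4 racks.
So 4 is already optimal.

0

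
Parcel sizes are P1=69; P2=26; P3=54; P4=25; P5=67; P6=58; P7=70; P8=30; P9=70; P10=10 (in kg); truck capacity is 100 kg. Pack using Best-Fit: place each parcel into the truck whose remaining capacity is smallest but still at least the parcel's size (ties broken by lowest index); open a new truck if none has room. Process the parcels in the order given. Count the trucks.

6

P1 (69 kg) → truck 1 (remaining 31 kg)
P2 (26 kg) → truck 1 (remaining 5 kg)
P3 (54 kg) → truck 2 (remaining 46 kg)
P4 (25 kg) → truck 2 (remaining 21 kg)
P5 (67 kg) → truck 3 (remaining 33 kg)
P6 (58 kg) → truck 4 (remaining 42 kg)
P7 (70 kg) → truck 5 (remaining 30 kg)
P8 (30 kg) → truck 5 (remaining 0 kg)
P9 (70 kg) → truck 6 (remaining 30 kg)
P10 (10 kg) → truck 2 (remaining 11 kg)
Final trucks: [69,26] [54,25,10] [67] [58] [70,30] [70].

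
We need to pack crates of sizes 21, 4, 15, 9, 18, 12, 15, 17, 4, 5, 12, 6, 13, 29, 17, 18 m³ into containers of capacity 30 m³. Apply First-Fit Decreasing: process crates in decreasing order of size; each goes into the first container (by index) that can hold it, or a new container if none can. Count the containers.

Sorted descending: 29, 21, 18, 18, 17, 17, 15, 15, 13, 12, 12, 9, 6, 5, 4, 4.
container 1: place 29 m³, 1 m³ left
container 2: place 21 m³, 9 m³ left
container 3: place 18 m³, 12 m³ left
container 4: place 18 m³, 12 m³ left
container 5: place 17 m³, 13 m³ left
container 6: place 17 m³, 13 m³ left
container 7: place 15 m³, 15 m³ left
container 7: place 15 m³, 0 m³ left
container 5: place 13 m³, 0 m³ left
container 3: place 12 m³, 0 m³ left
container 4: place 12 m³, 0 m³ left
container 2: place 9 m³, 0 m³ left
container 6: place 6 m³, 7 m³ left
container 6: place 5 m³, 2 m³ left
container 8: place 4 m³, 26 m³ left
container 8: place 4 m³, 22 m³ left
Final containers: [29] [21,9] [18,12] [18,12] [17,13] [17,6,5] [15,15] [4,4].

8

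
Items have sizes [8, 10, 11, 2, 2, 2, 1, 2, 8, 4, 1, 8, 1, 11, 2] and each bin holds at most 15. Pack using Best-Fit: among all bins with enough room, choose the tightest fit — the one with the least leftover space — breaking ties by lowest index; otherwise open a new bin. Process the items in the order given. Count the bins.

6

Put 8 in bin 1; 7 remain.
Put 10 in bin 2; 5 remain.
Put 11 in bin 3; 4 remain.
Put 2 in bin 3; 2 remain.
Put 2 in bin 3; 0 remain.
Put 2 in bin 2; 3 remain.
Put 1 in bin 2; 2 remain.
Put 2 in bin 2; 0 remain.
Put 8 in bin 4; 7 remain.
Put 4 in bin 1; 3 remain.
Put 1 in bin 1; 2 remain.
Put 8 in bin 5; 7 remain.
Put 1 in bin 1; 1 remain.
Put 11 in bin 6; 4 remain.
Put 2 in bin 6; 2 remain.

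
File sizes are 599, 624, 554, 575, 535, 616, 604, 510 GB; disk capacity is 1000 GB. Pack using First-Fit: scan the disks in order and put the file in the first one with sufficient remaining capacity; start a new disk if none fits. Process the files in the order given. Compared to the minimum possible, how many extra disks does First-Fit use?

0

First-Fit: [599] [624] [554] [575] [535] [616] [604] [510] → 8 disks.
8 files exceed 500 GB (half the capacity), and no two of those can share a disk, so at least 8 disks are needed.
So 8 is already optimal.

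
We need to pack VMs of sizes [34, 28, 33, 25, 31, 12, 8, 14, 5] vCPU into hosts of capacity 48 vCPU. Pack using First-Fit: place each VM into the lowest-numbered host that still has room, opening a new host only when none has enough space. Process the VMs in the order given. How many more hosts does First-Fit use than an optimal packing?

0

First-Fit: [34,12] [28,8,5] [33,14] [25] [31] → 5 hosts.
5 VMs exceed 24 vCPU (half the capacity), and no two of those can share a host, so at least 5 hosts are needed.
So 5 is already optimal.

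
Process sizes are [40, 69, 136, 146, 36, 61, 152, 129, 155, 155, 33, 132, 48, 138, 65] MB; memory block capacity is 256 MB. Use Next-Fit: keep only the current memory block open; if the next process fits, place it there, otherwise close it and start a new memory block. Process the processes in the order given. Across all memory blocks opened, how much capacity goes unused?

553

Put 40 MB in memory block 1; 216 MB remain.
Put 69 MB in memory block 1; 147 MB remain.
Put 136 MB in memory block 1; 11 MB remain.
Put 146 MB in memory block 2; 110 MB remain.
Put 36 MB in memory block 2; 74 MB remain.
Put 61 MB in memory block 2; 13 MB remain.
Put 152 MB in memory block 3; 104 MB remain.
Put 129 MB in memory block 4; 127 MB remain.
Put 155 MB in memory block 5; 101 MB remain.
Put 155 MB in memory block 6; 101 MB remain.
Put 33 MB in memory block 6; 68 MB remain.
Put 132 MB in memory block 7; 124 MB remain.
Put 48 MB in memory block 7; 76 MB remain.
Put 138 MB in memory block 8; 118 MB remain.
Put 65 MB in memory block 8; 53 MB remain.
8 memory blocks × 256 MB = 2048 MB; used 1495 MB; unused 553 MB.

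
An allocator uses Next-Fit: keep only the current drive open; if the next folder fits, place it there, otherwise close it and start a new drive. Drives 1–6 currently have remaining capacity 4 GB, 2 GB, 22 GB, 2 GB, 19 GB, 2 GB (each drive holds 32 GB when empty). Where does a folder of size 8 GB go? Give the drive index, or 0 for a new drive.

Next-Fit only looks at drive 6, which has 2 GB free.
8 GB does not fit, so a new drive is opened.

0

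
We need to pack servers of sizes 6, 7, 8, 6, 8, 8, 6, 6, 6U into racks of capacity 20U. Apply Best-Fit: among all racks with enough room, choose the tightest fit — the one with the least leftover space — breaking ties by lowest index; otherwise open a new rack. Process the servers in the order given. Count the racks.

rack 1: place 6U, 14U left
rack 1: place 7U, 7U left
rack 2: place 8U, 12U left
rack 1: place 6U, 1U left
rack 2: place 8U, 4U left
rack 3: place 8U, 12U left
rack 3: place 6U, 6U left
rack 3: place 6U, 0U left
rack 4: place 6U, 14U left
Final racks: [6,7,6] [8,8] [8,6,6] [6].

4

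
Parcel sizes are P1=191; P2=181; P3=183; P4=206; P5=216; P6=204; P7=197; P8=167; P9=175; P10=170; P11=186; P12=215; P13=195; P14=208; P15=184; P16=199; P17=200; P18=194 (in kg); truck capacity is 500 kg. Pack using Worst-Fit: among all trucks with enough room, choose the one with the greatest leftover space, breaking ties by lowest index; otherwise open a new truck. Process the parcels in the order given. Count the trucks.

9

P1 (191 kg) → truck 1 (remaining 309 kg)
P2 (181 kg) → truck 1 (remaining 128 kg)
P3 (183 kg) → truck 2 (remaining 317 kg)
P4 (206 kg) → truck 2 (remaining 111 kg)
P5 (216 kg) → truck 3 (remaining 284 kg)
P6 (204 kg) → truck 3 (remaining 80 kg)
P7 (197 kg) → truck 4 (remaining 303 kg)
P8 (167 kg) → truck 4 (remaining 136 kg)
P9 (175 kg) → truck 5 (remaining 325 kg)
P10 (170 kg) → truck 5 (remaining 155 kg)
P11 (186 kg) → truck 6 (remaining 314 kg)
P12 (215 kg) → truck 6 (remaining 99 kg)
P13 (195 kg) → truck 7 (remaining 305 kg)
P14 (208 kg) → truck 7 (remaining 97 kg)
P15 (184 kg) → truck 8 (remaining 316 kg)
P16 (199 kg) → truck 8 (remaining 117 kg)
P17 (200 kg) → truck 9 (remaining 300 kg)
P18 (194 kg) → truck 9 (remaining 106 kg)
Final trucks: [191,181] [183,206] [216,204] [197,167] [175,170] [186,215] [195,208] [184,199] [200,194].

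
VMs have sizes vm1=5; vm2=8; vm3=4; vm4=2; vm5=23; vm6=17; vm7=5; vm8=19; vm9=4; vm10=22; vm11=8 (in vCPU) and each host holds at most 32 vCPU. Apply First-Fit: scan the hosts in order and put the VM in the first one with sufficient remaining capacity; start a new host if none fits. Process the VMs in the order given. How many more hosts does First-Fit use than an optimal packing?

First-Fit: [5,8,4,2,5,4] [23,8] [17] [19] [22] → 5 hosts.
Total size 117 vCPU; any packing needs at least ⌈117/32⌉ = 4 hosts.
An optimal packing achieves that bound: [23,8] [22,8,2] [19,5,5] [17,4,4] → 4 hosts.
Excess: 5 − 4 = 1.

1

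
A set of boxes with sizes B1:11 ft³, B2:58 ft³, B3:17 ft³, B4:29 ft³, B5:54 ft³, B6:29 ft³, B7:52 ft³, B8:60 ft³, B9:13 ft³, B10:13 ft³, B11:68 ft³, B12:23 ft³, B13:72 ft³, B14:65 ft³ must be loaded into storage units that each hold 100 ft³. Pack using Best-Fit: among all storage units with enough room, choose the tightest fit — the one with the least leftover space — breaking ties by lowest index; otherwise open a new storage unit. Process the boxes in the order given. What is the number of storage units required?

7 storage units

storage unit 1: place B1 (11 ft³), 89 ft³ left
storage unit 1: place B2 (58 ft³), 31 ft³ left
storage unit 1: place B3 (17 ft³), 14 ft³ left
storage unit 2: place B4 (29 ft³), 71 ft³ left
storage unit 2: place B5 (54 ft³), 17 ft³ left
storage unit 3: place B6 (29 ft³), 71 ft³ left
storage unit 3: place B7 (52 ft³), 19 ft³ left
storage unit 4: place B8 (60 ft³), 40 ft³ left
storage unit 1: place B9 (13 ft³), 1 ft³ left
storage unit 2: place B10 (13 ft³), 4 ft³ left
storage unit 5: place B11 (68 ft³), 32 ft³ left
storage unit 5: place B12 (23 ft³), 9 ft³ left
storage unit 6: place B13 (72 ft³), 28 ft³ left
storage unit 7: place B14 (65 ft³), 35 ft³ left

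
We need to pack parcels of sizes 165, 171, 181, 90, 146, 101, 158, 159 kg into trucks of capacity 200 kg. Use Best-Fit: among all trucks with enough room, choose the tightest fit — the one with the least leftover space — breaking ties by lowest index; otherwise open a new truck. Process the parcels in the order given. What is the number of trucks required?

165 kg → truck 1 (remaining 35 kg)
171 kg → truck 2 (remaining 29 kg)
181 kg → truck 3 (remaining 19 kg)
90 kg → truck 4 (remaining 110 kg)
146 kg → truck 5 (remaining 54 kg)
101 kg → truck 4 (remaining 9 kg)
158 kg → truck 6 (remaining 42 kg)
159 kg → truck 7 (remaining 41 kg)

7 trucks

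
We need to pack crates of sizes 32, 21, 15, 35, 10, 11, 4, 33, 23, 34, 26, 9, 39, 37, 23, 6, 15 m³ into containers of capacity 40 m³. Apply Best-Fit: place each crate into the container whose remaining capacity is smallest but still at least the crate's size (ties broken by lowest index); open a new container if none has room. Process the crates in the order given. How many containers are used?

32 m³ → container 1 (remaining 8 m³)
21 m³ → container 2 (remaining 19 m³)
15 m³ → container 2 (remaining 4 m³)
35 m³ → container 3 (remaining 5 m³)
10 m³ → container 4 (remaining 30 m³)
11 m³ → container 4 (remaining 19 m³)
4 m³ → container 2 (remaining 0 m³)
33 m³ → container 5 (remaining 7 m³)
23 m³ → container 6 (remaining 17 m³)
34 m³ → container 7 (remaining 6 m³)
26 m³ → container 8 (remaining 14 m³)
9 m³ → container 8 (remaining 5 m³)
39 m³ → container 9 (remaining 1 m³)
37 m³ → container 10 (remaining 3 m³)
23 m³ → container 11 (remaining 17 m³)
6 m³ → container 7 (remaining 0 m³)
15 m³ → container 6 (remaining 2 m³)
Final containers: [32] [21,15,4] [35] [10,11] [33] [23,15] [34,6] [26,9] [39] [37] [23].

11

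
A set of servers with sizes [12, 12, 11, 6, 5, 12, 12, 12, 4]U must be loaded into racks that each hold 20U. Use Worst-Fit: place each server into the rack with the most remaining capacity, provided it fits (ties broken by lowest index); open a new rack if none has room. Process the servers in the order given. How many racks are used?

6 racks

12U → rack 1 (remaining 8U)
12U → rack 2 (remaining 8U)
11U → rack 3 (remaining 9U)
6U → rack 3 (remaining 3U)
5U → rack 1 (remaining 3U)
12U → rack 4 (remaining 8U)
12U → rack 5 (remaining 8U)
12U → rack 6 (remaining 8U)
4U → rack 2 (remaining 4U)
Final racks: [12,5] [12,4] [11,6] [12] [12] [12].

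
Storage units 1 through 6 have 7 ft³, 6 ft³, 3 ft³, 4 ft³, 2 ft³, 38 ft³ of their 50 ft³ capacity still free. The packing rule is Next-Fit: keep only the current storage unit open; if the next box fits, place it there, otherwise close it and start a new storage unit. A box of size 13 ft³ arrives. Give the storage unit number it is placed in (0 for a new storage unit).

Next-Fit only looks at storage unit 6, which has 38 ft³ free.
13 ft³ fits there.

6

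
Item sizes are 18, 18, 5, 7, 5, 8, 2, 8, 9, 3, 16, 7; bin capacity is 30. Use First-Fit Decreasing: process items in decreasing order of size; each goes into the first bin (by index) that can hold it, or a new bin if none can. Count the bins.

4

Sorted descending: 18, 18, 16, 9, 8, 8, 7, 7, 5, 5, 3, 2.
bin 1: place 18, 12 left
bin 2: place 18, 12 left
bin 3: place 16, 14 left
bin 1: place 9, 3 left
bin 2: place 8, 4 left
bin 3: place 8, 6 left
bin 4: place 7, 23 left
bin 4: place 7, 16 left
bin 3: place 5, 1 left
bin 4: place 5, 11 left
bin 1: place 3, 0 left
bin 2: place 2, 2 left
Final bins: [18,9,3] [18,8,2] [16,8,5] [7,7,5].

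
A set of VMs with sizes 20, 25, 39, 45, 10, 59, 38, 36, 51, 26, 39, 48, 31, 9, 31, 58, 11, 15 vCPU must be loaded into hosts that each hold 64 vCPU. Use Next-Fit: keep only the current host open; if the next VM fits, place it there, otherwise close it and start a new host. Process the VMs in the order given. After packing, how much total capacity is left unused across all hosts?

305

Put 20 vCPU in host 1; 44 vCPU remain.
Put 25 vCPU in host 1; 19 vCPU remain.
Put 39 vCPU in host 2; 25 vCPU remain.
Put 45 vCPU in host 3; 19 vCPU remain.
Put 10 vCPU in host 3; 9 vCPU remain.
Put 59 vCPU in host 4; 5 vCPU remain.
Put 38 vCPU in host 5; 26 vCPU remain.
Put 36 vCPU in host 6; 28 vCPU remain.
Put 51 vCPU in host 7; 13 vCPU remain.
Put 26 vCPU in host 8; 38 vCPU remain.
Put 39 vCPU in host 9; 25 vCPU remain.
Put 48 vCPU in host 10; 16 vCPU remain.
Put 31 vCPU in host 11; 33 vCPU remain.
Put 9 vCPU in host 11; 24 vCPU remain.
Put 31 vCPU in host 12; 33 vCPU remain.
Put 58 vCPU in host 13; 6 vCPU remain.
Put 11 vCPU in host 14; 53 vCPU remain.
Put 15 vCPU in host 14; 38 vCPU remain.
14 hosts × 64 vCPU = 896 vCPU; used 591 vCPU; unused 305 vCPU.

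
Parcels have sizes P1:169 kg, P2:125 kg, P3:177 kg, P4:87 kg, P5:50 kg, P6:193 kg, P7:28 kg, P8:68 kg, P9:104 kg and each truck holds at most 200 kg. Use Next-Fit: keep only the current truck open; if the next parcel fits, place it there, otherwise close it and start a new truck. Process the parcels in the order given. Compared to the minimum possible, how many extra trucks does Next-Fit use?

0

Next-Fit: [169] [125] [177] [87,50] [193] [28,68,104] → 6 trucks.
Total size 1001 kg; any packing needs at least ⌈1001/200⌉ = 6 trucks.
So 6 is already optimal.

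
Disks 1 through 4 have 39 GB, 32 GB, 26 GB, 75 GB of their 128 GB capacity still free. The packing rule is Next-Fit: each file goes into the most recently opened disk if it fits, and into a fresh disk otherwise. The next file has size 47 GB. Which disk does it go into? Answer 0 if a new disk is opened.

Next-Fit only looks at disk 4, which has 75 GB free.
47 GB fits there.

4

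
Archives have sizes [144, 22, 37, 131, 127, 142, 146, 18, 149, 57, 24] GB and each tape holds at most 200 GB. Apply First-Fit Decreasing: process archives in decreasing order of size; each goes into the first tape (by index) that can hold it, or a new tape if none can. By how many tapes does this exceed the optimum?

0

First-Fit Decreasing: [149,37] [146,24,22] [144,18] [142,57] [131] [127] → 6 tapes.
6 archives exceed 100 GB (half the capacity), and no two of those can share a tape, so at least 6 tapes are needed.
So 6 is already optimal.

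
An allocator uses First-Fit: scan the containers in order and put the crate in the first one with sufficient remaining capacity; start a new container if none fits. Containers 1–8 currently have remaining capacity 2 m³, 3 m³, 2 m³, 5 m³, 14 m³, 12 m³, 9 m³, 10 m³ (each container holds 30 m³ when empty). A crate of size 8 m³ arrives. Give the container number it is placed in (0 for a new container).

Containers with room: container 5 (14 m³), container 6 (12 m³), container 7 (9 m³), container 8 (10 m³).
The first with room is container 5.

5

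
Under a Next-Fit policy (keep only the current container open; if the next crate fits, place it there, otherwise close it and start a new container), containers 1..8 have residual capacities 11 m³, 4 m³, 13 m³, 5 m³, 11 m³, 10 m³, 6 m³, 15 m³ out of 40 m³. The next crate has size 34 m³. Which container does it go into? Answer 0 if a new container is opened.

0

Next-Fit only looks at container 8, which has 15 m³ free.
34 m³ does not fit, so a new container is opened.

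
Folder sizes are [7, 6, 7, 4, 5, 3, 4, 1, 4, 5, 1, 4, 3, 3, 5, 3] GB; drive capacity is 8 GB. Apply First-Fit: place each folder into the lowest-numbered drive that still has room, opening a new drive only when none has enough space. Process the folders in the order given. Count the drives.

9

drive 1: place 7 GB, 1 GB left
drive 2: place 6 GB, 2 GB left
drive 3: place 7 GB, 1 GB left
drive 4: place 4 GB, 4 GB left
drive 5: place 5 GB, 3 GB left
drive 4: place 3 GB, 1 GB left
drive 6: place 4 GB, 4 GB left
drive 1: place 1 GB, 0 GB left
drive 6: place 4 GB, 0 GB left
drive 7: place 5 GB, 3 GB left
drive 2: place 1 GB, 1 GB left
drive 8: place 4 GB, 4 GB left
drive 5: place 3 GB, 0 GB left
drive 7: place 3 GB, 0 GB left
drive 9: place 5 GB, 3 GB left
drive 8: place 3 GB, 1 GB left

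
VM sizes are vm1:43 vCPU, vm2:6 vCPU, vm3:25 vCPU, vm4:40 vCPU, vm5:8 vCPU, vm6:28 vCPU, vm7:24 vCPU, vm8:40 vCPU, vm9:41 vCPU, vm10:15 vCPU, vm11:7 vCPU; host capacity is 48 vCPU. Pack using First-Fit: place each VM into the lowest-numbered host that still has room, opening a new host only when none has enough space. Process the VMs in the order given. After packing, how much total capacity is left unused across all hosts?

59

Put vm1 (43 vCPU) in host 1; 5 vCPU remain.
Put vm2 (6 vCPU) in host 2; 42 vCPU remain.
Put vm3 (25 vCPU) in host 2; 17 vCPU remain.
Put vm4 (40 vCPU) in host 3; 8 vCPU remain.
Put vm5 (8 vCPU) in host 2; 9 vCPU remain.
Put vm6 (28 vCPU) in host 4; 20 vCPU remain.
Put vm7 (24 vCPU) in host 5; 24 vCPU remain.
Put vm8 (40 vCPU) in host 6; 8 vCPU remain.
Put vm9 (41 vCPU) in host 7; 7 vCPU remain.
Put vm10 (15 vCPU) in host 4; 5 vCPU remain.
Put vm11 (7 vCPU) in host 2; 2 vCPU remain.
7 hosts × 48 vCPU = 336 vCPU; used 277 vCPU; unused 59 vCPU.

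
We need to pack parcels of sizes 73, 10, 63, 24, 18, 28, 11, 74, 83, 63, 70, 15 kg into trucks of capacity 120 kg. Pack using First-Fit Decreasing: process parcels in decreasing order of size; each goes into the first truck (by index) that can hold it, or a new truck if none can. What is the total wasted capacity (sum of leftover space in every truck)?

188

Sorted descending: 83, 74, 73, 70, 63, 63, 28, 24, 18, 15, 11, 10.
Put 83 kg in truck 1; 37 kg remain.
Put 74 kg in truck 2; 46 kg remain.
Put 73 kg in truck 3; 47 kg remain.
Put 70 kg in truck 4; 50 kg remain.
Put 63 kg in truck 5; 57 kg remain.
Put 63 kg in truck 6; 57 kg remain.
Put 28 kg in truck 1; 9 kg remain.
Put 24 kg in truck 2; 22 kg remain.
Put 18 kg in truck 2; 4 kg remain.
Put 15 kg in truck 3; 32 kg remain.
Put 11 kg in truck 3; 21 kg remain.
Put 10 kg in truck 3; 11 kg remain.
6 trucks × 120 kg = 720 kg; used 532 kg; unused 188 kg.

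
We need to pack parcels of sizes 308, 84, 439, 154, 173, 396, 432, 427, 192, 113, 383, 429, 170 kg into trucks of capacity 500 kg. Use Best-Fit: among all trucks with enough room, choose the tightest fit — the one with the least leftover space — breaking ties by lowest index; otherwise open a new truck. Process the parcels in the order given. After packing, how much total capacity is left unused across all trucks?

truck 1: place 308 kg, 192 kg left
truck 1: place 84 kg, 108 kg left
truck 2: place 439 kg, 61 kg left
truck 3: place 154 kg, 346 kg left
truck 3: place 173 kg, 173 kg left
truck 4: place 396 kg, 104 kg left
truck 5: place 432 kg, 68 kg left
truck 6: place 427 kg, 73 kg left
truck 7: place 192 kg, 308 kg left
truck 3: place 113 kg, 60 kg left
truck 8: place 383 kg, 117 kg left
truck 9: place 429 kg, 71 kg left
truck 7: place 170 kg, 138 kg left
9 trucks × 500 kg = 4500 kg; used 3700 kg; unused 800 kg.

800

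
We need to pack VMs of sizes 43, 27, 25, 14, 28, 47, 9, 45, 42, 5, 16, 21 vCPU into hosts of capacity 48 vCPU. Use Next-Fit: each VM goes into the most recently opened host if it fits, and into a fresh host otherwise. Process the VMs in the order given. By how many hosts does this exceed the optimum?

2

Next-Fit: [43] [27] [25,14] [28] [47] [9] [45] [42,5] [16,21] → 9 hosts.
Total size 322 vCPU; any packing needs at least ⌈322/48⌉ = 7 hosts.
An optimal packing achieves that bound: [47] [45] [43,5] [42] [28,16] [27,21] [25,14,9] → 7 hosts.
Excess: 9 − 7 = 2.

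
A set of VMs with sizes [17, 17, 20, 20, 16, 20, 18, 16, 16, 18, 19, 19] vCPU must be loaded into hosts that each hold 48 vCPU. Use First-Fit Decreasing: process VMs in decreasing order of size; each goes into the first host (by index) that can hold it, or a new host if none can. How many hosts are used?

Sorted descending: 20, 20, 20, 19, 19, 18, 18, 17, 17, 16, 16, 16.
20 vCPU → host 1 (remaining 28 vCPU)
20 vCPU → host 1 (remaining 8 vCPU)
20 vCPU → host 2 (remaining 28 vCPU)
19 vCPU → host 2 (remaining 9 vCPU)
19 vCPU → host 3 (remaining 29 vCPU)
18 vCPU → host 3 (remaining 11 vCPU)
18 vCPU → host 4 (remaining 30 vCPU)
17 vCPU → host 4 (remaining 13 vCPU)
17 vCPU → host 5 (remaining 31 vCPU)
16 vCPU → host 5 (remaining 15 vCPU)
16 vCPU → host 6 (remaining 32 vCPU)
16 vCPU → host 6 (remaining 16 vCPU)
Final hosts: [20,20] [20,19] [19,18] [18,17] [17,16] [16,16].

6 hosts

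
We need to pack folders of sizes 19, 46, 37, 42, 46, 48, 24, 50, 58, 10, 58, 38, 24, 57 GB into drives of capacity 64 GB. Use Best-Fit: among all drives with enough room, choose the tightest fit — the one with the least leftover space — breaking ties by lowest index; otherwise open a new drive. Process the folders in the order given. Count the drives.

Put 19 GB in drive 1; 45 GB remain.
Put 46 GB in drive 2; 18 GB remain.
Put 37 GB in drive 1; 8 GB remain.
Put 42 GB in drive 3; 22 GB remain.
Put 46 GB in drive 4; 18 GB remain.
Put 48 GB in drive 5; 16 GB remain.
Put 24 GB in drive 6; 40 GB remain.
Put 50 GB in drive 7; 14 GB remain.
Put 58 GB in drive 8; 6 GB remain.
Put 10 GB in drive 7; 4 GB remain.
Put 58 GB in drive 9; 6 GB remain.
Put 38 GB in drive 6; 2 GB remain.
Put 24 GB in drive 10; 40 GB remain.
Put 57 GB in drive 11; 7 GB remain.
Final drives: [19,37] [46] [42] [46] [48] [24,38] [50,10] [58] [58] [24] [57].

11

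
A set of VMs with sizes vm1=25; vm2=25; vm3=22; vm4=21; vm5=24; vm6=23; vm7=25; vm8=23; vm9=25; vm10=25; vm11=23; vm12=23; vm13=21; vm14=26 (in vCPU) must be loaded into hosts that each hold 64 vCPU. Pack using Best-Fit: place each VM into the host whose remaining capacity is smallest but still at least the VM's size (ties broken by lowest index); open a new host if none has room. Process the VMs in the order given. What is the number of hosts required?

7

vm1 (25 vCPU) → host 1 (remaining 39 vCPU)
vm2 (25 vCPU) → host 1 (remaining 14 vCPU)
vm3 (22 vCPU) → host 2 (remaining 42 vCPU)
vm4 (21 vCPU) → host 2 (remaining 21 vCPU)
vm5 (24 vCPU) → host 3 (remaining 40 vCPU)
vm6 (23 vCPU) → host 3 (remaining 17 vCPU)
vm7 (25 vCPU) → host 4 (remaining 39 vCPU)
vm8 (23 vCPU) → host 4 (remaining 16 vCPU)
vm9 (25 vCPU) → host 5 (remaining 39 vCPU)
vm10 (25 vCPU) → host 5 (remaining 14 vCPU)
vm11 (23 vCPU) → host 6 (remaining 41 vCPU)
vm12 (23 vCPU) → host 6 (remaining 18 vCPU)
vm13 (21 vCPU) → host 2 (remaining 0 vCPU)
vm14 (26 vCPU) → host 7 (remaining 38 vCPU)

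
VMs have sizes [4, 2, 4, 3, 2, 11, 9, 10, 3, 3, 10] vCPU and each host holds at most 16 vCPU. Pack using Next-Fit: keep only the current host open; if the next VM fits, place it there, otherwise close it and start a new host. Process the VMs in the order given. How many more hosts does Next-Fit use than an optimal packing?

1

Next-Fit: [4,2,4,3,2] [11] [9] [10,3,3] [10] → 5 hosts.
Total size 61 vCPU; any packing needs at least ⌈61/16⌉ = 4 hosts.
An optimal packing achieves that bound: [11,4] [10,4,2] [10,3,3] [9,3,2] → 4 hosts.
Excess: 5 − 4 = 1.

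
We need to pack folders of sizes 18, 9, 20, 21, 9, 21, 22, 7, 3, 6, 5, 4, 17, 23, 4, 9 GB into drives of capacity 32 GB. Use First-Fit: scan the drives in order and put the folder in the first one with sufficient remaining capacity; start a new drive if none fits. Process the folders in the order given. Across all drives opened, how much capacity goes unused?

Put 18 GB in drive 1; 14 GB remain.
Put 9 GB in drive 1; 5 GB remain.
Put 20 GB in drive 2; 12 GB remain.
Put 21 GB in drive 3; 11 GB remain.
Put 9 GB in drive 2; 3 GB remain.
Put 21 GB in drive 4; 11 GB remain.
Put 22 GB in drive 5; 10 GB remain.
Put 7 GB in drive 3; 4 GB remain.
Put 3 GB in drive 1; 2 GB remain.
Put 6 GB in drive 4; 5 GB remain.
Put 5 GB in drive 4; 0 GB remain.
Put 4 GB in drive 3; 0 GB remain.
Put 17 GB in drive 6; 15 GB remain.
Put 23 GB in drive 7; 9 GB remain.
Put 4 GB in drive 5; 6 GB remain.
Put 9 GB in drive 6; 6 GB remain.
7 drives × 32 GB = 224 GB; used 198 GB; unused 26 GB.

26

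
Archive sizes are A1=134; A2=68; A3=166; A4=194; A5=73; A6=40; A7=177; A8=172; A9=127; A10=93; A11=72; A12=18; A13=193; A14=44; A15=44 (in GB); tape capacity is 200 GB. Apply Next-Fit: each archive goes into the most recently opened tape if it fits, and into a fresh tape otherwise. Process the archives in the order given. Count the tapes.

11

A1 (134 GB) → tape 1 (remaining 66 GB)
A2 (68 GB) → tape 2 (remaining 132 GB)
A3 (166 GB) → tape 3 (remaining 34 GB)
A4 (194 GB) → tape 4 (remaining 6 GB)
A5 (73 GB) → tape 5 (remaining 127 GB)
A6 (40 GB) → tape 5 (remaining 87 GB)
A7 (177 GB) → tape 6 (remaining 23 GB)
A8 (172 GB) → tape 7 (remaining 28 GB)
A9 (127 GB) → tape 8 (remaining 73 GB)
A10 (93 GB) → tape 9 (remaining 107 GB)
A11 (72 GB) → tape 9 (remaining 35 GB)
A12 (18 GB) → tape 9 (remaining 17 GB)
A13 (193 GB) → tape 10 (remaining 7 GB)
A14 (44 GB) → tape 11 (remaining 156 GB)
A15 (44 GB) → tape 11 (remaining 112 GB)
Final tapes: [134] [68] [166] [194] [73,40] [177] [172] [127] [93,72,18] [193] [44,44].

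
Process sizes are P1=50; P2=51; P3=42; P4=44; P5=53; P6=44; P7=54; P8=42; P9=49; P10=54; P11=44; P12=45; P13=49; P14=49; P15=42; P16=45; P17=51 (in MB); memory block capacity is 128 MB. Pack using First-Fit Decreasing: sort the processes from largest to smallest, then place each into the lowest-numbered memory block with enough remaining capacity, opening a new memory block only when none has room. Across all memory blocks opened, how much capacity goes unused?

Sorted descending: 54, 54, 53, 51, 51, 50, 49, 49, 49, 45, 45, 44, 44, 44, 42, 42, 42.
54 MB → memory block 1 (remaining 74 MB)
54 MB → memory block 1 (remaining 20 MB)
53 MB → memory block 2 (remaining 75 MB)
51 MB → memory block 2 (remaining 24 MB)
51 MB → memory block 3 (remaining 77 MB)
50 MB → memory block 3 (remaining 27 MB)
49 MB → memory block 4 (remaining 79 MB)
49 MB → memory block 4 (remaining 30 MB)
49 MB → memory block 5 (remaining 79 MB)
45 MB → memory block 5 (remaining 34 MB)
45 MB → memory block 6 (remaining 83 MB)
44 MB → memory block 6 (remaining 39 MB)
44 MB → memory block 7 (remaining 84 MB)
44 MB → memory block 7 (remaining 40 MB)
42 MB → memory block 8 (remaining 86 MB)
42 MB → memory block 8 (remaining 44 MB)
42 MB → memory block 8 (remaining 2 MB)
8 memory blocks × 128 MB = 1024 MB; used 808 MB; unused 216 MB.

216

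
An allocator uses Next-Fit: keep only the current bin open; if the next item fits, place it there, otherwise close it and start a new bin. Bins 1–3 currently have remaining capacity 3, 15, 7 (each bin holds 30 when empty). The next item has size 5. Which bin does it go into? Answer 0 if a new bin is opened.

3

Next-Fit only looks at bin 3, which has 7 free.
5 fits there.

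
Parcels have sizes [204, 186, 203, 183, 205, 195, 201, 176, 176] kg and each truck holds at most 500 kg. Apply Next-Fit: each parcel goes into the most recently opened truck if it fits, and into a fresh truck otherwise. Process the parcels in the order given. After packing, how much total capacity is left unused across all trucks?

204 kg → truck 1 (remaining 296 kg)
186 kg → truck 1 (remaining 110 kg)
203 kg → truck 2 (remaining 297 kg)
183 kg → truck 2 (remaining 114 kg)
205 kg → truck 3 (remaining 295 kg)
195 kg → truck 3 (remaining 100 kg)
201 kg → truck 4 (remaining 299 kg)
176 kg → truck 4 (remaining 123 kg)
176 kg → truck 5 (remaining 324 kg)
5 trucks × 500 kg = 2500 kg; used 1729 kg; unused 771 kg.

771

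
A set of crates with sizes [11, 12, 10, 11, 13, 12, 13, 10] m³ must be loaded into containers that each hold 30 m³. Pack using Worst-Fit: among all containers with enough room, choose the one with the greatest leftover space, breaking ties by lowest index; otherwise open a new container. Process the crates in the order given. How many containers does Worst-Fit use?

11 m³ → container 1 (remaining 19 m³)
12 m³ → container 1 (remaining 7 m³)
10 m³ → container 2 (remaining 20 m³)
11 m³ → container 2 (remaining 9 m³)
13 m³ → container 3 (remaining 17 m³)
12 m³ → container 3 (remaining 5 m³)
13 m³ → container 4 (remaining 17 m³)
10 m³ → container 4 (remaining 7 m³)
Final containers: [11,12] [10,11] [13,12] [13,10].

4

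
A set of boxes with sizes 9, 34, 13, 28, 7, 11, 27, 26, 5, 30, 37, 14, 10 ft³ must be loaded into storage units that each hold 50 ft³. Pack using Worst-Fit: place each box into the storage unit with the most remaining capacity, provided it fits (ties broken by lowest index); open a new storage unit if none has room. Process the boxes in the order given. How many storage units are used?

storage unit 1: place 9 ft³, 41 ft³ left
storage unit 1: place 34 ft³, 7 ft³ left
storage unit 2: place 13 ft³, 37 ft³ left
storage unit 2: place 28 ft³, 9 ft³ left
storage unit 2: place 7 ft³, 2 ft³ left
storage unit 3: place 11 ft³, 39 ft³ left
storage unit 3: place 27 ft³, 12 ft³ left
storage unit 4: place 26 ft³, 24 ft³ left
storage unit 4: place 5 ft³, 19 ft³ left
storage unit 5: place 30 ft³, 20 ft³ left
storage unit 6: place 37 ft³, 13 ft³ left
storage unit 5: place 14 ft³, 6 ft³ left
storage unit 4: place 10 ft³, 9 ft³ left

6 storage units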